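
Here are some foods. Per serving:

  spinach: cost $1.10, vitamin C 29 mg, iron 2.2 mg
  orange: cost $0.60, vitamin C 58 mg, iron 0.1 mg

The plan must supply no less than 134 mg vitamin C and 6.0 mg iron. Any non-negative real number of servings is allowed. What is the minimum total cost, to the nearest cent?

spinach only: max(134/29, 6.0/2.2) = 4.621 servings → $5.08.
orange only: max(134/58, 6.0/0.1) = 60 servings → $36.00.
spinach + orange with both tight: 2.683 servings and 0.9687 servings → $3.53.
Cheapest feasible corner: $3.53.

$3.53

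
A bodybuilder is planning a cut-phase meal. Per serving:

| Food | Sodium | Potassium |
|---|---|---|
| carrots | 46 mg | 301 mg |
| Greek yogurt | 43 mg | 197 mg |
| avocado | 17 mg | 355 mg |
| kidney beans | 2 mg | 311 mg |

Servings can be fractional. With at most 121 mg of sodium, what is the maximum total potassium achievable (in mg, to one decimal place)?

Potassium per mg sodium: kidney beans 155.5, avocado 20.88, carrots 6.543, Greek yogurt 4.581.
With no serving limits, spend the whole sodium allowance on kidney beans: 121 mg / 2 mg × 311 mg = 18815.5 mg.

18815.5 mg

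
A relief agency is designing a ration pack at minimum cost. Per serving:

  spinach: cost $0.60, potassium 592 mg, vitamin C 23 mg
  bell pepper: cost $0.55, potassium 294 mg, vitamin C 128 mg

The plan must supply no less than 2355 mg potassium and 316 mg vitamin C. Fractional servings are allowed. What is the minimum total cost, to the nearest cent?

$2.87

Check every corner: each single food scaled to meet both minima, and each pair solved so both constraints bind.
spinach only: max(2355/592, 316/23) = 13.74 servings → $8.24.
bell pepper only: max(2355/294, 316/128) = 8.01 servings → $4.41.
spinach + bell pepper with both tight: 3.022 servings and 1.926 servings → $2.87.
So the least-cost plan costs $2.87.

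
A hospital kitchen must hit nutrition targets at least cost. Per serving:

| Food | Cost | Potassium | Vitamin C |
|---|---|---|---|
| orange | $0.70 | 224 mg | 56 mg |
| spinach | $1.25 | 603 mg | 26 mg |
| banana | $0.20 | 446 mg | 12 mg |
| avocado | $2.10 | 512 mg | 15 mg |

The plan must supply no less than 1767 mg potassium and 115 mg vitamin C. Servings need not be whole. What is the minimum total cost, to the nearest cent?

$1.60

orange only: max(1767/224, 115/56) = 7.888 servings → $5.52.
spinach only: max(1767/603, 115/26) = 4.423 servings → $5.53.
banana only: max(1767/446, 115/12) = 9.583 servings → $1.92.
avocado only: max(1767/512, 115/15) = 7.667 servings → $16.10.
orange + spinach with both tight: 0.8375 servings and 2.619 servings → $3.86.
orange + banana with both tight: 1.35 servings and 3.284 servings → $1.60.
orange + avocado with both tight: 1.279 servings and 2.892 servings → $6.97.
spinach + banana: the both-tight solution has a negative serving — not a feasible corner.
spinach + avocado with both targets exact would need a negative amount; discard.
banana + avocado: intersection lies outside the first quadrant.
Cheapest feasible corner: $1.60.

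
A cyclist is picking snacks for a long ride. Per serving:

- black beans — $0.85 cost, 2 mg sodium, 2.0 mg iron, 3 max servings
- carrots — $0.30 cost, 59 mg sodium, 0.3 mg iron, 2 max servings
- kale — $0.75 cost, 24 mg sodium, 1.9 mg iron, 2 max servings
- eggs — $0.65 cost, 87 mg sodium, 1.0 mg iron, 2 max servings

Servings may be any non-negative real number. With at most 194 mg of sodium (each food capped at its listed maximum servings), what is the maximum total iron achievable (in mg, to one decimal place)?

11.4 mg

Iron per mg sodium: black beans 1, kale 0.07917, eggs 0.01149, carrots 0.005085.
Take 3 servings of black beans: uses 6 mg sodium, +6.0 mg iron (running total 6.0 mg).
Take 2 servings of kale: uses 48 mg sodium, +3.8 mg iron (running total 9.8 mg).
Take 1.609 servings of eggs: uses 140 mg sodium, +1.6 mg iron (running total 11.4 mg).
Filling greedily by iron-per-mg sodium is optimal for one linear limit, giving 11.4 mg.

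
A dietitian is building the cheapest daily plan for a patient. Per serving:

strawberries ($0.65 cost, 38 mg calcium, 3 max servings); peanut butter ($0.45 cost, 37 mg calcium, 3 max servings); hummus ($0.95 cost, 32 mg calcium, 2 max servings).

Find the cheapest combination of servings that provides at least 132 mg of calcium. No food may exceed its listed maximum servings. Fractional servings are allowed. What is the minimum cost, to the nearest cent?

$1.71

Cost per mg of calcium: peanut butter $0.0122, strawberries $0.0171, hummus $0.0297.
Take 3 servings of peanut butter: +111.0 mg calcium for $1.35 (total $1.35, still need 21.0 mg).
Take 0.5526 servings of strawberries: +21.0 mg calcium for $0.36 (total $1.71, still need 0.0 mg).
Filling from the cheapest source first is optimal under one linear minimum: $1.71.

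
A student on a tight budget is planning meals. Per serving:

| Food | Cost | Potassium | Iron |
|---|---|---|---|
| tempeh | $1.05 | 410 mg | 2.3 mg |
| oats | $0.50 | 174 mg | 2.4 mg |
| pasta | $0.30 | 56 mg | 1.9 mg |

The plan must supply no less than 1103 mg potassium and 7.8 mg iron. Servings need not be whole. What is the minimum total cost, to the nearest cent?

tempeh only: max(1103/410, 7.8/2.3) = 3.391 servings → $3.56.
oats only: max(1103/174, 7.8/2.4) = 6.339 servings → $3.17.
pasta only: max(1103/56, 7.8/1.9) = 19.7 servings → $5.91.
tempeh + oats with both tight: 2.21 servings and 1.132 servings → $2.89.
tempeh + pasta with both tight: 2.551 servings and 1.017 servings → $2.98.
oats + pasta with both targets exact would need a negative amount; discard.
Cheapest feasible corner: $2.89.

$2.89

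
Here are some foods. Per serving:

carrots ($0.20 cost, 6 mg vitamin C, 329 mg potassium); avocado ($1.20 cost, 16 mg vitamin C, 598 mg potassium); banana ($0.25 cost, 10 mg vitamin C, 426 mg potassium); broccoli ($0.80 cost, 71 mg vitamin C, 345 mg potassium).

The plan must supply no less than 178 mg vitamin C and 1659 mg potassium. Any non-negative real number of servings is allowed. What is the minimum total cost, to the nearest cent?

$2.29

For a min-cost LP with two ≥-constraints, a basic feasible solution has at most two positive variables.
carrots only: max(178/6, 1659/329) = 29.67 servings → $5.93.
avocado only: max(178/16, 1659/598) = 11.12 servings → $13.35.
banana only: max(178/10, 1659/426) = 17.8 servings → $4.45.
broccoli only: max(178/71, 1659/345) = 4.809 servings → $3.85.
carrots + avocado: intersection lies outside the first quadrant.
carrots + banana with both targets exact would need a negative amount; discard.
carrots + broccoli with both tight: 2.648 servings and 2.283 servings → $2.36.
avocado + banana: intersection lies outside the first quadrant.
avocado + broccoli with both tight: 1.526 servings and 2.163 servings → $3.56.
banana + broccoli with both tight: 2.104 servings and 2.211 servings → $2.29.
Cheapest feasible corner: $2.29.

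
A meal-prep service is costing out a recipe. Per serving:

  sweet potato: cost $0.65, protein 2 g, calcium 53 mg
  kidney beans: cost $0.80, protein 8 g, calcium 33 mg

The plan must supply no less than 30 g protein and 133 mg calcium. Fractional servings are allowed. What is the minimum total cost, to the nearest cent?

This is a tiny linear program; its minimum lies at a vertex of the feasible set. List the vertices and price them.
sweet potato only: max(30/2, 133/53) = 15 servings → $9.75.
kidney beans only: max(30/8, 133/33) = 4.03 servings → $3.22.
sweet potato + kidney beans with both tight: 0.2067 servings and 3.698 servings → $3.09.
So the least-cost plan costs $3.09.

$3.09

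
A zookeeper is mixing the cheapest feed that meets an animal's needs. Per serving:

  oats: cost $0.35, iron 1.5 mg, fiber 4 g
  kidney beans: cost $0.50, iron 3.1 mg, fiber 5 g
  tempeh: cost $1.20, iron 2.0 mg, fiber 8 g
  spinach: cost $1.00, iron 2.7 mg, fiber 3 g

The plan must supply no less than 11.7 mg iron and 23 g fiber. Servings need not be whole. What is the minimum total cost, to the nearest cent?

$2.17

This is a tiny linear program; its minimum lies at a vertex of the feasible set. List the vertices and price them.
oats only: max(11.7/1.5, 23/4) = 7.8 servings → $2.73.
kidney beans only: max(11.7/3.1, 23/5) = 4.6 servings → $2.30.
tempeh only: max(11.7/2.0, 23/8) = 5.85 servings → $7.02.
spinach only: max(11.7/2.7, 23/3) = 7.667 servings → $7.67.
oats + kidney beans with both tight: 2.612 servings and 2.51 servings → $2.17.
oats + tempeh: intersection lies outside the first quadrant.
oats + spinach with both tight: 4.286 servings and 1.952 servings → $3.45.
kidney beans + tempeh with both tight: 3.216 servings and 0.8649 servings → $2.65.
kidney beans + spinach with both targets exact would need a negative amount; discard.
tempeh + spinach with both tight: 1.731 servings and 3.051 servings → $5.13.
Cheapest feasible corner: $2.17.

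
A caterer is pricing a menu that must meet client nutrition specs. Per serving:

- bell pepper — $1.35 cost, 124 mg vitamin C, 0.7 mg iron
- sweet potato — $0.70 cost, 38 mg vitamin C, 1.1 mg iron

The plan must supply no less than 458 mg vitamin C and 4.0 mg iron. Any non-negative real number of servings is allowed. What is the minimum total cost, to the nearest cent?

A basic optimal solution has at most two foods positive. Try each food alone and each pair with both targets met exactly.
bell pepper only: max(458/124, 4.0/0.7) = 5.714 servings → $7.71.
sweet potato only: max(458/38, 4.0/1.1) = 12.05 servings → $8.44.
bell pepper + sweet potato with both tight: 3.204 servings and 1.597 servings → $5.44.
The minimum over all feasible corners is $5.44.

$5.44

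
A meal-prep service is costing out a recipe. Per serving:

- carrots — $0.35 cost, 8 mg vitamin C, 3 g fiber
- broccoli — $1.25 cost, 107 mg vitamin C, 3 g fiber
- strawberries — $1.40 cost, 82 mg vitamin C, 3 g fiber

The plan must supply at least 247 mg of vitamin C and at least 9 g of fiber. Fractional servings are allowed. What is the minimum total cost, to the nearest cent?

Minimising a linear cost over {vitamin C ≥ 247, fiber ≥ 9, servings ≥ 0} — the optimum is at a vertex, using one or two foods.
carrots only: max(247/8, 9/3) = 30.88 servings → $10.81.
broccoli only: max(247/107, 9/3) = 3 servings → $3.75.
strawberries only: max(247/82, 9/3) = 3.012 servings → $4.22.
carrots + broccoli with both tight: 0.7475 servings and 2.253 servings → $3.08.
carrots + strawberries: the both-tight solution has a negative serving — not a feasible corner.
broccoli + strawberries with both tight: 0.04 servings and 2.96 servings → $4.19.
Cheapest feasible corner: $3.08.

$3.08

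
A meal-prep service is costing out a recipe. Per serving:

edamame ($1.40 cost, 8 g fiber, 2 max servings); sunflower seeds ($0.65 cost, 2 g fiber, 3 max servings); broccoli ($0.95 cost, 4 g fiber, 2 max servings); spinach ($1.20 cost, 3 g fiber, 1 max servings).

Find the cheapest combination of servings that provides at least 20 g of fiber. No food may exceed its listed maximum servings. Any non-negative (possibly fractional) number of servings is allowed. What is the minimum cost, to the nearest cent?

$3.75

Cost per g of fiber: edamame $0.1750, broccoli $0.2375, sunflower seeds $0.3250, spinach $0.4000.
Take 2 servings of edamame: +16.0 g fiber for $2.80 (total $2.80, still need 4.0 g).
Take 1 serving of broccoli: +4.0 g fiber for $0.95 (total $3.75, still need 0.0 g).
Filling from the cheapest source first is optimal under one linear minimum: $3.75.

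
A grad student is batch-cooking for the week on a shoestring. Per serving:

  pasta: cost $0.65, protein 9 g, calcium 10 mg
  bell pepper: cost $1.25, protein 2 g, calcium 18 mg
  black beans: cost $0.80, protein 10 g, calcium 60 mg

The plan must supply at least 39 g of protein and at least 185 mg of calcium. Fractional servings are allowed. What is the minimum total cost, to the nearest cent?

Two binding constraints pin down two serving amounts, so the optimal mix uses at most two foods. The candidates are each food alone (scaled to the tighter of protein/calcium) and each pair with both constraints tight.
pasta only: max(39/9, 185/10) = 18.5 servings → $12.03.
bell pepper only: max(39/2, 185/18) = 19.5 servings → $24.38.
black beans only: max(39/10, 185/60) = 3.9 servings → $3.12.
pasta + bell pepper with both tight: 2.338 servings and 8.979 servings → $12.74.
pasta + black beans with both tight: 1.114 servings and 2.898 servings → $3.04.
bell pepper + black beans with both targets exact would need a negative amount; discard.
The minimum over all feasible corners is $3.04.

$3.04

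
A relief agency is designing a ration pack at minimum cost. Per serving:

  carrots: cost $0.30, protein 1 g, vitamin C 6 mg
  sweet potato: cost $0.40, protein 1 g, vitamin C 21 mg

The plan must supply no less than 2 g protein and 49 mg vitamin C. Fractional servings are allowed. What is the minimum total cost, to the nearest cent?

This is a tiny linear program; its minimum lies at a vertex of the feasible set. List the vertices and price them.
carrots only: max(2/1, 49/6) = 8.167 servings → $2.45.
sweet potato only: max(2/1, 49/21) = 2.333 servings → $0.93.
carrots + sweet potato with both targets exact would need a negative amount; discard.
Cheapest feasible corner: $0.93.

$0.93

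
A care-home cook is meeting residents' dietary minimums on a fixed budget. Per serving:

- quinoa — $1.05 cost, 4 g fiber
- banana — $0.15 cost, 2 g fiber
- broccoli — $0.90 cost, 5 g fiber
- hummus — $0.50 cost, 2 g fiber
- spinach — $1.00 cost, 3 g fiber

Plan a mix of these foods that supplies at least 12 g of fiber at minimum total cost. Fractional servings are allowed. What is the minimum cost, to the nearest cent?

Cost per g of fiber: banana $0.0750, broccoli $0.1800, hummus $0.2500, quinoa $0.2625, spinach $0.3333.
With no serving limits, use only banana: 12 g / 2 g = 6 servings × $0.15 = $0.90.

$0.90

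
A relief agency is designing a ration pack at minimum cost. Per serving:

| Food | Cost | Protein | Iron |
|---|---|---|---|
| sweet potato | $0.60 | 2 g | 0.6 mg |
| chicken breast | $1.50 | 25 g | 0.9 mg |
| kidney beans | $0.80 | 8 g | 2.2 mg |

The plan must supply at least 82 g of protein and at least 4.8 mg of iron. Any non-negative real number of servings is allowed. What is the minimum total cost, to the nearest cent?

Two binding constraints pin down two serving amounts, so the optimal mix uses at most two foods. The candidates are each food alone (scaled to the tighter of protein/iron) and each pair with both constraints tight.
sweet potato only: max(82/2, 4.8/0.6) = 41 servings → $24.60.
chicken breast only: max(82/25, 4.8/0.9) = 5.333 servings → $8.00.
kidney beans only: max(82/8, 4.8/2.2) = 10.25 servings → $8.20.
sweet potato + chicken breast with both tight: 3.5 servings and 3 servings → $6.60.
sweet potato + kidney beans: intersection lies outside the first quadrant.
chicken breast + kidney beans with both tight: 2.971 servings and 0.9665 servings → $5.23.
Cheapest feasible corner: $5.23.

$5.23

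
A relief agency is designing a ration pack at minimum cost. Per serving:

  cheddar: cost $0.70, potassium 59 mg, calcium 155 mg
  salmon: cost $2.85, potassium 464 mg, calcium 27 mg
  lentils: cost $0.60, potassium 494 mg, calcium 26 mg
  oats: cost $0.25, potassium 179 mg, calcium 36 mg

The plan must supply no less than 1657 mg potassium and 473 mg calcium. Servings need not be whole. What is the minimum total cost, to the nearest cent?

This is a tiny linear program; its minimum lies at a vertex of the feasible set. List the vertices and price them.
cheddar only: max(1657/59, 473/155) = 28.08 servings → $19.66.
salmon only: max(1657/464, 473/27) = 17.52 servings → $49.93.
lentils only: max(1657/494, 473/26) = 18.19 servings → $10.92.
oats only: max(1657/179, 473/36) = 13.14 servings → $3.28.
cheddar + salmon with both tight: 2.485 servings and 3.255 servings → $11.02.
cheddar + lentils with both tight: 2.54 servings and 3.051 servings → $3.61.
cheddar + oats with both tight: 0.9763 servings and 8.935 servings → $2.92.
salmon + lentils with both targets exact would need a negative amount; discard.
salmon + oats: intersection lies outside the first quadrant.
lentils + oats: the both-tight solution has a negative serving — not a feasible corner.
Cheapest feasible corner: $2.92.

$2.92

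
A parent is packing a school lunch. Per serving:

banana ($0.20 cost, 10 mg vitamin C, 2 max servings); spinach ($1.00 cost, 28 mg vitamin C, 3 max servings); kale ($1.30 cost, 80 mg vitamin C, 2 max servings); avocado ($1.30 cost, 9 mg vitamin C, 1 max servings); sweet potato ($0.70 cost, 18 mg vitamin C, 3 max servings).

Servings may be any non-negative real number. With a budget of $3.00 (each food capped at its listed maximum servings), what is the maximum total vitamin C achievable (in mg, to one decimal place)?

Vitamin C per dollar: kale 61.54, banana 50, spinach 28, sweet potato 25.71, avocado 6.923.
Take 2 servings of kale: spends $2.60, +160.0 mg vitamin C (running total 160.0 mg).
Take 2 servings of banana: spends $0.40, +20.0 mg vitamin C (running total 180.0 mg).
Filling greedily by vitamin C-per-dollar is optimal for one linear limit, giving 180.0 mg.

180.0 mg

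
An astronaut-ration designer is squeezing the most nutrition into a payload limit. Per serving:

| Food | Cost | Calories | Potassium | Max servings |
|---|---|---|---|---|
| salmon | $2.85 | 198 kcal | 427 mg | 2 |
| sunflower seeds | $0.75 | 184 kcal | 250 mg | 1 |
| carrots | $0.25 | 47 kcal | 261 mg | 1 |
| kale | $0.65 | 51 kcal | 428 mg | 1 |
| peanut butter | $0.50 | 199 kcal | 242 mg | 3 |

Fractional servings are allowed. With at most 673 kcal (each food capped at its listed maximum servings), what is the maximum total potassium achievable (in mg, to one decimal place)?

1786.2 mg

Potassium per kcal: kale 8.392, carrots 5.553, salmon 2.157, sunflower seeds 1.359, peanut butter 1.216.
Take 1 serving of kale: uses 51 kcal, +428.0 mg potassium (running total 428.0 mg).
Take 1 serving of carrots: uses 47 kcal, +261.0 mg potassium (running total 689.0 mg).
Take 2 servings of salmon: uses 396 kcal, +854.0 mg potassium (running total 1543.0 mg).
Take 0.9728 servings of sunflower seeds: uses 179 kcal, +243.2 mg potassium (running total 1786.2 mg).
Greedy by best ratio exhausts the calories allowance optimally: 1786.2 mg.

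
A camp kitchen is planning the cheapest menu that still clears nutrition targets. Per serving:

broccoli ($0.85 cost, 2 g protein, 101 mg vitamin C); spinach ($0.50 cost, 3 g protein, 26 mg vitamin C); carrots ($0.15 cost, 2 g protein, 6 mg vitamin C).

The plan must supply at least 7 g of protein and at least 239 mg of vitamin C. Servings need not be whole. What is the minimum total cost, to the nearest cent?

$2.13

Check every corner: each single food scaled to meet both minima, and each pair solved so both constraints bind.
broccoli only: max(7/2, 239/101) = 3.5 servings → $2.98.
spinach only: max(7/3, 239/26) = 9.192 servings → $4.60.
carrots only: max(7/2, 239/6) = 39.83 servings → $5.97.
broccoli + spinach with both tight: 2.131 servings and 0.9124 servings → $2.27.
broccoli + carrots with both tight: 2.295 servings and 1.205 servings → $2.13.
spinach + carrots with both targets exact would need a negative amount; discard.
Cheapest feasible corner: $2.13.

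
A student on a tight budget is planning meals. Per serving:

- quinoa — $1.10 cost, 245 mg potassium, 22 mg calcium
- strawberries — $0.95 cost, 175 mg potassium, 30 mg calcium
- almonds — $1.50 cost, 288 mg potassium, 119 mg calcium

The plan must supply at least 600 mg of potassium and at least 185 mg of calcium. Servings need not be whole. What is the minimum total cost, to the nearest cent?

At the optimum either one food covers both requirements or two foods hit both targets exactly; no other combination can be cheaper.
quinoa only: max(600/245, 185/22) = 8.409 servings → $9.25.
strawberries only: max(600/175, 185/30) = 6.167 servings → $5.86.
almonds only: max(600/288, 185/119) = 2.083 servings → $3.12.
quinoa + strawberries with both targets exact would need a negative amount; discard.
quinoa + almonds with both tight: 0.7941 servings and 1.408 servings → $2.99.
strawberries + almonds with both tight: 1.487 servings and 1.18 servings → $3.18.
The minimum over all feasible corners is $2.99.

$2.99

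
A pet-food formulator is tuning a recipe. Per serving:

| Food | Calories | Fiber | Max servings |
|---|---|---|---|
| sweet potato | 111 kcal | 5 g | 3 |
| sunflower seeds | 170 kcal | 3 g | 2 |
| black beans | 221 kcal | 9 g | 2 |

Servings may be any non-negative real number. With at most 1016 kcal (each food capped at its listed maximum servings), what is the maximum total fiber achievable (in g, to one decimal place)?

37.3 g

Fiber per kcal: sweet potato 0.04505, black beans 0.04072, sunflower seeds 0.01765.
Take 3 servings of sweet potato: uses 333 kcal, +15.0 g fiber (running total 15.0 g).
Take 2 servings of black beans: uses 442 kcal, +18.0 g fiber (running total 33.0 g).
Take 1.418 servings of sunflower seeds: uses 241 kcal, +4.3 g fiber (running total 37.3 g).
Greedy by best ratio exhausts the calories allowance optimally: 37.3 g.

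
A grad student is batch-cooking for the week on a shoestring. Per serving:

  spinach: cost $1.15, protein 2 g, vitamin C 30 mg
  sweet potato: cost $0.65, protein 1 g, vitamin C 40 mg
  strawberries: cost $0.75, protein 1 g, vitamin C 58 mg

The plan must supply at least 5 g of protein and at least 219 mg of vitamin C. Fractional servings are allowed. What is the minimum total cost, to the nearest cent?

$3.36

With two linear requirements the optimum uses one or two foods; enumerate the corners.
spinach only: max(5/2, 219/30) = 7.3 servings → $8.39.
sweet potato only: max(5/1, 219/40) = 5.475 servings → $3.56.
strawberries only: max(5/1, 219/58) = 5 servings → $3.75.
spinach + sweet potato: intersection lies outside the first quadrant.
spinach + strawberries with both tight: 0.8256 servings and 3.349 servings → $3.46.
sweet potato + strawberries with both tight: 3.944 servings and 1.056 servings → $3.36.
The minimum over all feasible corners is $3.36.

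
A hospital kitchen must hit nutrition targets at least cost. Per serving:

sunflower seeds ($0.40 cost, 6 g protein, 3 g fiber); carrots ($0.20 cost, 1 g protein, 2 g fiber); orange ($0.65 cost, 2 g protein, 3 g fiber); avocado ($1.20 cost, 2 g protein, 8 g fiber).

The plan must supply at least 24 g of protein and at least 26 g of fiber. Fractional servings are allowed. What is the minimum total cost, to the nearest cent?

With two linear requirements the optimum uses one or two foods; enumerate the corners.
sunflower seeds only: max(24/6, 26/3) = 8.667 servings → $3.47.
carrots only: max(24/1, 26/2) = 24 servings → $4.80.
orange only: max(24/2, 26/3) = 12 servings → $7.80.
avocado only: max(24/2, 26/8) = 12 servings → $14.40.
sunflower seeds + carrots with both tight: 2.444 servings and 9.333 servings → $2.84.
sunflower seeds + orange with both tight: 1.667 servings and 7 servings → $5.22.
sunflower seeds + avocado with both tight: 3.333 servings and 2 servings → $3.73.
carrots + orange: the both-tight solution has a negative serving — not a feasible corner.
carrots + avocado: the both-tight solution has a negative serving — not a feasible corner.
orange + avocado: intersection lies outside the first quadrant.
Cheapest feasible corner: $2.84.

$2.84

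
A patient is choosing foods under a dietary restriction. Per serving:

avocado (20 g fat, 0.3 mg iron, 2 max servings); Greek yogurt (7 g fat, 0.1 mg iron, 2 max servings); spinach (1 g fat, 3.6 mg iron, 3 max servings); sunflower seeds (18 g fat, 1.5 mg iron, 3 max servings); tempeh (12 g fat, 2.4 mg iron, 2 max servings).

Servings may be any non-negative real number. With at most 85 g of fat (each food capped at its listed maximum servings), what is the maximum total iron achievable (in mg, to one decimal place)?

20.2 mg

Iron per g fat: spinach 3.6, tempeh 0.2, sunflower seeds 0.08333, avocado 0.015, Greek yogurt 0.01429.
Take 3 servings of spinach: uses 3 g fat, +10.8 mg iron (running total 10.8 mg).
Take 2 servings of tempeh: uses 24 g fat, +4.8 mg iron (running total 15.6 mg).
Take 3 servings of sunflower seeds: uses 54 g fat, +4.5 mg iron (running total 20.1 mg).
Take 0.2 servings of avocado: uses 4 g fat, +0.1 mg iron (running total 20.2 mg).
Filling greedily by iron-per-g fat is optimal for one linear limit, giving 20.2 mg.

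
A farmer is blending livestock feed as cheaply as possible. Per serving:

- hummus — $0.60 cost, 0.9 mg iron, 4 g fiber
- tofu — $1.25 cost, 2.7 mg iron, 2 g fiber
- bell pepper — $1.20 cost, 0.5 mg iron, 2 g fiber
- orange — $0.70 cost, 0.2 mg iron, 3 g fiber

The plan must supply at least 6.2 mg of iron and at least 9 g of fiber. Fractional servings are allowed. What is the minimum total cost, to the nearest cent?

$3.11

At the optimum either one food covers both requirements or two foods hit both targets exactly; no other combination can be cheaper.
hummus only: max(6.2/0.9, 9/4) = 6.889 servings → $4.13.
tofu only: max(6.2/2.7, 9/2) = 4.5 servings → $5.62.
bell pepper only: max(6.2/0.5, 9/2) = 12.4 servings → $14.88.
orange only: max(6.2/0.2, 9/3) = 31 servings → $21.70.
hummus + tofu with both tight: 1.322 servings and 1.856 servings → $3.11.
hummus + bell pepper: intersection lies outside the first quadrant.
hummus + orange: intersection lies outside the first quadrant.
tofu + bell pepper with both tight: 1.795 servings and 2.705 servings → $5.49.
tofu + orange with both tight: 2.182 servings and 1.545 servings → $3.81.
bell pepper + orange: the both-tight solution has a negative serving — not a feasible corner.
Cheapest feasible corner: $3.11.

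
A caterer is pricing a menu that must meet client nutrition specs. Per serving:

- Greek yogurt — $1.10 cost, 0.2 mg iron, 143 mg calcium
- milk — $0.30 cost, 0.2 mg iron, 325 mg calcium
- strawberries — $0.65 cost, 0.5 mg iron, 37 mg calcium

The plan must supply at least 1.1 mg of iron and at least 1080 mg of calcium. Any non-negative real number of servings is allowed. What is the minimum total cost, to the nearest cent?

$1.56

The cheapest plan sits at a corner of the feasible region — with two constraints it uses at most two foods.
Greek yogurt only: max(1.1/0.2, 1080/143) = 7.552 servings → $8.31.
milk only: max(1.1/0.2, 1080/325) = 5.5 servings → $1.65.
strawberries only: max(1.1/0.5, 1080/37) = 29.19 servings → $18.97.
Greek yogurt + milk with both tight: 3.887 servings and 1.613 servings → $4.76.
Greek yogurt + strawberries: the both-tight solution has a negative serving — not a feasible corner.
milk + strawberries with both tight: 3.219 servings and 0.9123 servings → $1.56.
Cheapest feasible corner: $1.56.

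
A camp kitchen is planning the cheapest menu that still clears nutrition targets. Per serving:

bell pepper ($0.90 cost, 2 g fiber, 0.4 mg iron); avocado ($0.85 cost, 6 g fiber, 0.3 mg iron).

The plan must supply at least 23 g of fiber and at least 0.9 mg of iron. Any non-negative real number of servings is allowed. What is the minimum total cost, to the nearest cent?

$3.26

bell pepper only: max(23/2, 0.9/0.4) = 11.5 servings → $10.35.
avocado only: max(23/6, 0.9/0.3) = 3.833 servings → $3.26.
bell pepper + avocado with both targets exact would need a negative amount; discard.
The minimum over all feasible corners is $3.26.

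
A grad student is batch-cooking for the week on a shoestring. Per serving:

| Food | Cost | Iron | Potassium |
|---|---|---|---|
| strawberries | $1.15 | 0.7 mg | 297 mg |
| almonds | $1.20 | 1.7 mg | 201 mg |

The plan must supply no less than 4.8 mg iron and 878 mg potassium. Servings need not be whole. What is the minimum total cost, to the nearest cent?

$4.34

Two binding constraints pin down two serving amounts, so the optimal mix uses at most two foods. The candidates are each food alone (scaled to the tighter of iron/potassium) and each pair with both constraints tight.
strawberries only: max(4.8/0.7, 878/297) = 6.857 servings → $7.89.
almonds only: max(4.8/1.7, 878/201) = 4.368 servings → $5.24.
strawberries + almonds with both tight: 1.449 servings and 2.227 servings → $4.34.
Cheapest feasible corner: $4.34.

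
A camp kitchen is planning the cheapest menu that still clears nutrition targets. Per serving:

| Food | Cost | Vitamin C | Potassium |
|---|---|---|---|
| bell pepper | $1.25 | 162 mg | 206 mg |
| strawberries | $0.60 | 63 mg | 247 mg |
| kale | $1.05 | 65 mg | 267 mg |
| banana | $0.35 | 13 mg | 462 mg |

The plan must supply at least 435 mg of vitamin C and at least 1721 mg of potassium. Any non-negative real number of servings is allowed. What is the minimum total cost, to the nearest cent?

With two linear requirements the optimum uses one or two foods; enumerate the corners.
bell pepper only: max(435/162, 1721/206) = 8.354 servings → $10.44.
strawberries only: max(435/63, 1721/247) = 6.968 servings → $4.18.
kale only: max(435/65, 1721/267) = 6.692 servings → $7.03.
banana only: max(435/13, 1721/462) = 33.46 servings → $11.71.
bell pepper + strawberries: the both-tight solution has a negative serving — not a feasible corner.
bell pepper + kale with both tight: 0.1433 servings and 6.335 servings → $6.83.
bell pepper + banana with both tight: 2.475 servings and 2.622 servings → $4.01.
strawberries + kale with both tight: 5.587 servings and 1.277 servings → $4.69.
strawberries + banana with both tight: 6.897 servings and 0.03777 servings → $4.15.
kale + banana: intersection lies outside the first quadrant.
The minimum over all feasible corners is $4.01.

$4.01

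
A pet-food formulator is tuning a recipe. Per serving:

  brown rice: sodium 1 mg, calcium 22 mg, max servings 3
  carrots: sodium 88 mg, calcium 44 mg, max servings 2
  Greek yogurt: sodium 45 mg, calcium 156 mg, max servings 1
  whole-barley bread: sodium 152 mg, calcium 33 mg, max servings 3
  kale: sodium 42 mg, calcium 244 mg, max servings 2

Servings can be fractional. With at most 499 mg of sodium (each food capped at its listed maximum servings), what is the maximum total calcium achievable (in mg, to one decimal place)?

839.5 mg

Calcium per mg sodium: brown rice 22, kale 5.81, Greek yogurt 3.467, carrots 0.5, whole-barley bread 0.2171.
Take 3 servings of brown rice: uses 3 mg sodium, +66.0 mg calcium (running total 66.0 mg).
Take 2 servings of kale: uses 84 mg sodium, +488.0 mg calcium (running total 554.0 mg).
Take 1 serving of Greek yogurt: uses 45 mg sodium, +156.0 mg calcium (running total 710.0 mg).
Take 2 servings of carrots: uses 176 mg sodium, +88.0 mg calcium (running total 798.0 mg).
Take 1.257 servings of whole-barley bread: uses 191 mg sodium, +41.5 mg calcium (running total 839.5 mg).
Filling greedily by calcium-per-mg sodium is optimal for one linear limit, giving 839.5 mg.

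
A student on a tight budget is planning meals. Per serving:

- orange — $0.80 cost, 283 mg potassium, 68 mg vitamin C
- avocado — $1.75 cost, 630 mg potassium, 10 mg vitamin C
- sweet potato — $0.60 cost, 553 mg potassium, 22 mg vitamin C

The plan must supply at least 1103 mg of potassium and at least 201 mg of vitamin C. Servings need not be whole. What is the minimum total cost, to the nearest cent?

An LP optimum is at a vertex; with two nutrient constraints at most two foods are used. Check each candidate.
orange only: max(1103/283, 201/68) = 3.898 servings → $3.12.
avocado only: max(1103/630, 201/10) = 20.1 servings → $35.17.
sweet potato only: max(1103/553, 201/22) = 9.136 servings → $5.48.
orange + avocado with both tight: 2.889 servings and 0.4529 servings → $3.10.
orange + sweet potato with both tight: 2.769 servings and 0.5775 servings → $2.56.
avocado + sweet potato with both targets exact would need a negative amount; discard.
Cheapest feasible corner: $2.56.

$2.56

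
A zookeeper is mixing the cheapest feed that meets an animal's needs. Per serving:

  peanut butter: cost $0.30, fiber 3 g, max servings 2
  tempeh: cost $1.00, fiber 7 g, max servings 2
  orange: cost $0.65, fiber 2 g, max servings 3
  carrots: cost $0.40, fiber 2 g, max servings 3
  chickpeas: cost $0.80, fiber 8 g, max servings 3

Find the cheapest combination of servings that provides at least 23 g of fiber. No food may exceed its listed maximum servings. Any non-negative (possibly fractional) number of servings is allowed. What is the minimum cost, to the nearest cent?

Cost per g of fiber: peanut butter $0.1000, chickpeas $0.1000, tempeh $0.1429, carrots $0.2000, orange $0.3250.
Take 2 servings of peanut butter: +6.0 g fiber for $0.60 (total $0.60, still need 17.0 g).
Take 2.125 servings of chickpeas: +17.0 g fiber for $1.70 (total $2.30, still need 0.0 g).
Filling from the cheapest source first is optimal under one linear minimum: $2.30.

$2.30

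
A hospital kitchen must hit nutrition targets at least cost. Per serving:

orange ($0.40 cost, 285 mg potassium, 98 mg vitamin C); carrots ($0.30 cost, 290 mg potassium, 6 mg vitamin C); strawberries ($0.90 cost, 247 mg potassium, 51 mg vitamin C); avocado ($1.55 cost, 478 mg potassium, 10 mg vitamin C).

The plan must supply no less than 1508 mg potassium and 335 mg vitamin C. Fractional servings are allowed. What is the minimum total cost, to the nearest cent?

Two binding constraints pin down two serving amounts, so the optimal mix uses at most two foods. The candidates are each food alone (scaled to the tighter of potassium/vitamin C) and each pair with both constraints tight.
orange only: max(1508/285, 335/98) = 5.291 servings → $2.12.
carrots only: max(1508/290, 335/6) = 55.83 servings → $16.75.
strawberries only: max(1508/247, 335/51) = 6.569 servings → $5.91.
avocado only: max(1508/478, 335/10) = 33.5 servings → $51.92.
orange + carrots with both tight: 3.298 servings and 1.958 servings → $1.91.
orange + strawberries with both tight: 0.6036 servings and 5.409 servings → $5.11.
orange + avocado with both tight: 3.297 servings and 1.189 servings → $3.16.
carrots + strawberries: intersection lies outside the first quadrant.
carrots + avocado: the both-tight solution has a negative serving — not a feasible corner.
strawberries + avocado with both targets exact would need a negative amount; discard.
So the least-cost plan costs $1.91.

$1.91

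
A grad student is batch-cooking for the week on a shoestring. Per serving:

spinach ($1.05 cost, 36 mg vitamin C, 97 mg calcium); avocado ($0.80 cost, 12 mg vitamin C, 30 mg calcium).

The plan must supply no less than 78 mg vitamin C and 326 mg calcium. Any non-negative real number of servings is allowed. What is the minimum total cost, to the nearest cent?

spinach only: max(78/36, 326/97) = 3.361 servings → $3.53.
avocado only: max(78/12, 326/30) = 10.87 servings → $8.69.
spinach + avocado with both targets exact would need a negative amount; discard.
So the least-cost plan costs $3.53.

$3.53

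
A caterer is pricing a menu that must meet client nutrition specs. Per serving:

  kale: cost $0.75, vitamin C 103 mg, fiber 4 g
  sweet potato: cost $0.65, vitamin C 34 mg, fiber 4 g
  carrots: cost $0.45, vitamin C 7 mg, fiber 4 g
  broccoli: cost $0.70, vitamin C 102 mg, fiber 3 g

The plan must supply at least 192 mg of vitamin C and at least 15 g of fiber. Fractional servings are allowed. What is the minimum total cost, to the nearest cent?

$2.21

Check every corner: each single food scaled to meet both minima, and each pair solved so both constraints bind.
kale only: max(192/103, 15/4) = 3.75 servings → $2.81.
sweet potato only: max(192/34, 15/4) = 5.647 servings → $3.67.
carrots only: max(192/7, 15/4) = 27.43 servings → $12.34.
broccoli only: max(192/102, 15/3) = 5 servings → $3.50.
kale + sweet potato with both tight: 0.9348 servings and 2.815 servings → $2.53.
kale + carrots with both tight: 1.727 servings and 2.023 servings → $2.21.
kale + broccoli with both targets exact would need a negative amount; discard.
sweet potato + carrots with both targets exact would need a negative amount; discard.
sweet potato + broccoli with both tight: 3.118 servings and 0.8431 servings → $2.62.
carrots + broccoli with both tight: 2.465 servings and 1.713 servings → $2.31.
Cheapest feasible corner: $2.21.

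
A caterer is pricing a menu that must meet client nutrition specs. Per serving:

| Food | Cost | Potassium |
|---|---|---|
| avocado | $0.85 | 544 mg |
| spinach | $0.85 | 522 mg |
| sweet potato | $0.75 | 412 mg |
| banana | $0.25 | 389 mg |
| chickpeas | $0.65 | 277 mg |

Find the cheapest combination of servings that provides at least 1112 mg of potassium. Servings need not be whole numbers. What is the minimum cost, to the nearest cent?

Cost per mg of potassium: banana $0.0006, avocado $0.0016, spinach $0.0016, sweet potato $0.0018, chickpeas $0.0023.
With no serving limits, use only banana: 1112 mg / 389 mg = 2.859 servings × $0.25 = $0.71.

$0.71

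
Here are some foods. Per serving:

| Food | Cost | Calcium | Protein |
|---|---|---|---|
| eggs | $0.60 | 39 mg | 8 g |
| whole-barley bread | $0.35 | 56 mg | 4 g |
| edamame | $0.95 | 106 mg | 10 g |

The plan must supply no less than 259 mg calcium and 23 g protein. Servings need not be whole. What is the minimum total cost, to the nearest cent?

With two linear requirements the optimum uses one or two foods; enumerate the corners.
eggs only: max(259/39, 23/8) = 6.641 servings → $3.98.
whole-barley bread only: max(259/56, 23/4) = 5.75 servings → $2.01.
edamame only: max(259/106, 23/10) = 2.443 servings → $2.32.
eggs + whole-barley bread with both tight: 0.863 servings and 4.024 servings → $1.93.
eggs + edamame with both targets exact would need a negative amount; discard.
whole-barley bread + edamame with both tight: 1.118 servings and 1.853 servings → $2.15.
The minimum over all feasible corners is $1.93.

$1.93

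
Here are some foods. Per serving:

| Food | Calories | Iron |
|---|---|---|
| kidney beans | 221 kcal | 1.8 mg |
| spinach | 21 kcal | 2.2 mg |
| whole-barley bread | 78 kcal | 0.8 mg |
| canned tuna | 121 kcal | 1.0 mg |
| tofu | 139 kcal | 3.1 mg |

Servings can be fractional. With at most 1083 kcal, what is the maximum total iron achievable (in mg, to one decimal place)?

113.5 mg

Iron per kcal: spinach 0.1048, tofu 0.0223, whole-barley bread 0.01026, canned tuna 0.008264, kidney beans 0.008145.
With no serving limits, spend the whole calories allowance on spinach: 1083 kcal / 21 kcal × 2.2 mg = 113.5 mg.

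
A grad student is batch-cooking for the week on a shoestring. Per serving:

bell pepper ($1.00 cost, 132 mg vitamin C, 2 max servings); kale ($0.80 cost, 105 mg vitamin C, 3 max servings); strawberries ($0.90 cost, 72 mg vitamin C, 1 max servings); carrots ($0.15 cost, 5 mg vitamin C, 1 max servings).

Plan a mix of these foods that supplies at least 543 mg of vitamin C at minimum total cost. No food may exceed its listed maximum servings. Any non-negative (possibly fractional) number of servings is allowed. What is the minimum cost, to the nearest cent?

$4.13

Cost per mg of vitamin C: bell pepper $0.0076, kale $0.0076, strawberries $0.0125, carrots $0.0300.
Take 2 servings of bell pepper: +264.0 mg vitamin C for $2.00 (total $2.00, still need 279.0 mg).
Take 2.657 servings of kale: +279.0 mg vitamin C for $2.13 (total $4.13, still need 0.0 mg).
Greedy by cheapest-per-mg is optimal for a single linear constraint, so the minimum cost is $4.13.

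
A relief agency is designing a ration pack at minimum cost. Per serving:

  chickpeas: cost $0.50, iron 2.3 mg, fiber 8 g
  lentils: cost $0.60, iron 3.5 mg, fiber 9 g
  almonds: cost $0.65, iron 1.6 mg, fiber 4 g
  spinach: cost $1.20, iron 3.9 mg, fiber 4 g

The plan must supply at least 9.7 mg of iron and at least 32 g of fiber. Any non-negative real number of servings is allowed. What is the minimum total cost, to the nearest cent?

Check every corner: each single food scaled to meet both minima, and each pair solved so both constraints bind.
chickpeas only: max(9.7/2.3, 32/8) = 4.217 servings → $2.11.
lentils only: max(9.7/3.5, 32/9) = 3.556 servings → $2.13.
almonds only: max(9.7/1.6, 32/4) = 8 servings → $5.20.
spinach only: max(9.7/3.9, 32/4) = 8 servings → $9.60.
chickpeas + lentils with both tight: 3.384 servings and 0.5479 servings → $2.02.
chickpeas + almonds with both tight: 3.444 servings and 1.111 servings → $2.44.
chickpeas + spinach with both tight: 3.909 servings and 0.1818 servings → $2.17.
lentils + almonds: intersection lies outside the first quadrant.
lentils + spinach: the both-tight solution has a negative serving — not a feasible corner.
almonds + spinach: the both-tight solution has a negative serving — not a feasible corner.
The minimum over all feasible corners is $2.02.

$2.02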